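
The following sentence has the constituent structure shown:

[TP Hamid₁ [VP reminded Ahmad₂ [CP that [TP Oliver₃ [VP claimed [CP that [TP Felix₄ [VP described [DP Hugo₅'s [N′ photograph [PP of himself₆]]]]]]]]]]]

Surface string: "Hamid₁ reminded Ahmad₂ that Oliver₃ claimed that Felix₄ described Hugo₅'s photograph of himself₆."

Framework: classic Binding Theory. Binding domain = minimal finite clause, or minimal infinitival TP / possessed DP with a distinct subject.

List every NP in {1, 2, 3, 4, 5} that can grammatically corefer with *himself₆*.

*himself* is an anaphor, so Principle A applies: it must be bound in its binding domain.
Binding domain of *himself₆*: the possessed DP, whose subject is Hugo₅.
*Hamid₁* c-commands the anaphor but is outside its binding domain → cannot satisfy Principle A.
*Ahmad₂* c-commands the anaphor but is outside its binding domain → cannot satisfy Principle A.
*Oliver₃* c-commands the anaphor but is outside its binding domain → cannot satisfy Principle A.
*Felix₄* c-commands the anaphor but is outside its binding domain → cannot satisfy Principle A.
*Hugo₅* c-commands the anaphor within its binding domain → licit binder.

{5}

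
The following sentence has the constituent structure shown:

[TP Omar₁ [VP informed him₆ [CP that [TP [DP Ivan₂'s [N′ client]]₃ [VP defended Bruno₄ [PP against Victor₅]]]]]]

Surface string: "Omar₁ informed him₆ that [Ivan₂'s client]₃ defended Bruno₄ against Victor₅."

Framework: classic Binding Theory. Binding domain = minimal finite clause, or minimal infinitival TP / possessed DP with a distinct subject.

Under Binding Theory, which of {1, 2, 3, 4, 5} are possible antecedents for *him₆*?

none

*him* is a pronoun, so Principle B applies: it must be free in its binding domain.
Binding domain of *him₆*: the matrix TP, whose subject is Omar₁.
*Omar₁* c-commands the pronoun within its binding domain → coindexation would violate Principle B.
*Ivan₂*: the pronoun c-commands this R-expression → coindexation would violate Principle C on *Ivan₂*.
*[Ivan₂'s client]₃*: the pronoun c-commands this R-expression → coindexation would violate Principle C on *[Ivan₂'s client]₃*.
*Bruno₄*: the pronoun c-commands this R-expression → coindexation would violate Principle C on *Bruno₄*.
*Victor₅*: the pronoun c-commands this R-expression → coindexation would violate Principle C on *Victor₅*.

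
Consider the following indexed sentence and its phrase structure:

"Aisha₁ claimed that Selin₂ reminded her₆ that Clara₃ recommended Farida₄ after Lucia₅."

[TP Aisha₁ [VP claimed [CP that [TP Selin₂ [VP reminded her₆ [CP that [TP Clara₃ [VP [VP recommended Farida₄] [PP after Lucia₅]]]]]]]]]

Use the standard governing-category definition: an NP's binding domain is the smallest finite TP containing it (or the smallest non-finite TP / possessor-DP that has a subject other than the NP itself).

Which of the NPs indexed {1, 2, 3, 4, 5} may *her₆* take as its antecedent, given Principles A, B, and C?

{1}

*her* is a pronoun, so Principle B applies: it must be free in its binding domain.
Binding domain of *her₆*: the embedded TP, whose subject is Selin₂.
*Aisha₁* c-commands the pronoun but from outside its binding domain, and is not c-commanded by it → coindexation permitted.
*Selin₂* c-commands the pronoun within its binding domain → coindexation would violate Principle B.
*Clara₃*: the pronoun c-commands this R-expression → coindexation would violate Principle C on *Clara₃*.
*Farida₄*: the pronoun c-commands this R-expression → coindexation would violate Principle C on *Farida₄*.
*Lucia₅*: the pronoun c-commands this R-expression → coindexation would violate Principle C on *Lucia₅*.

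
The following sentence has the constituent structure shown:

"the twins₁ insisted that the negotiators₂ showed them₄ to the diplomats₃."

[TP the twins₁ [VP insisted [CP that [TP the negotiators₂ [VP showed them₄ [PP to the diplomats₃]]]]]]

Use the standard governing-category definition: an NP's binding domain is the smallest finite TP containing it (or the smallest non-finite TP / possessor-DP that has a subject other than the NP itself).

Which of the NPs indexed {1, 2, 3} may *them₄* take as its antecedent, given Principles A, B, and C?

{1}

*them* is a pronoun, so Principle B applies: it must be free in its binding domain.
Binding domain of *them₄*: the embedded TP, whose subject is the negotiators₂.
*the twins₁* c-commands the pronoun but from outside its binding domain, and is not c-commanded by it → coindexation permitted.
*the negotiators₂* c-commands the pronoun within its binding domain → coindexation would violate Principle B.
*the diplomats₃*: the pronoun c-commands this R-expression → coindexation would violate Principle C on *the diplomats₃*.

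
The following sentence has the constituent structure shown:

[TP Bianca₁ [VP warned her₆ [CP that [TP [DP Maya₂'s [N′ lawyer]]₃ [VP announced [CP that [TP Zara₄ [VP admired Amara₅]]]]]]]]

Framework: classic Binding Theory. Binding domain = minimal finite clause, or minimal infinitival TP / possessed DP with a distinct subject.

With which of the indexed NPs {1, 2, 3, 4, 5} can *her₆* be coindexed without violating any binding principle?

*her* is a pronoun, so Principle B applies: it must be free in its binding domain.
Binding domain of *her₆*: the matrix TP, whose subject is Bianca₁.
*Bianca₁* c-commands the pronoun within its binding domain → coindexation would violate Principle B.
*Maya₂*: the pronoun c-commands this R-expression → coindexation would violate Principle C on *Maya₂*.
*[Maya₂'s lawyer]₃*: the pronoun c-commands this R-expression → coindexation would violate Principle C on *[Maya₂'s lawyer]₃*.
*Zara₄*: the pronoun c-commands this R-expression → coindexation would violate Principle C on *Zara₄*.
*Amara₅*: the pronoun c-commands this R-expression → coindexation would violate Principle C on *Amara₅*.

none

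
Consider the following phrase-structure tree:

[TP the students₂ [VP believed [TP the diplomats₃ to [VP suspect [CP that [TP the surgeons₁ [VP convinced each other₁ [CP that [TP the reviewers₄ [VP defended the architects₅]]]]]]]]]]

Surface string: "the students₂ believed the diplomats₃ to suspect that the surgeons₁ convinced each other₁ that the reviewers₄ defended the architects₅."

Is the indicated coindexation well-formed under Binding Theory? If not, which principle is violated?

grammatical

The two coindexed NPs are *the surgeons₁* and *each other₁*.
*each other₁* is an anaphor; its binding domain is the embedded TP, whose subject is the surgeons₁. *the surgeons₁* c-commands it within that domain and shares its index, so Principle A is satisfied.
*the surgeons₁* is an R-expression; *each other₁* does not c-command it, and no other NP shares its index, so Principle C is satisfied.
All principles are respected.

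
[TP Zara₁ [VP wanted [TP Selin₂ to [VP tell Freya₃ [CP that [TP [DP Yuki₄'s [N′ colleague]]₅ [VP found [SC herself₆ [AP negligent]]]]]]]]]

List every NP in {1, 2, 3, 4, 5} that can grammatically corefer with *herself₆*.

*herself* is an anaphor, so Principle A applies: it must be bound in its binding domain.
Binding domain of *herself₆*: the embedded TP, whose subject is [Yuki₄'s colleague]₅.
*Zara₁* c-commands the anaphor but is outside its binding domain → cannot satisfy Principle A.
*Selin₂* c-commands the anaphor but is outside its binding domain → cannot satisfy Principle A.
*Freya₃* c-commands the anaphor but is outside its binding domain → cannot satisfy Principle A.
*Yuki₄* does not c-command the anaphor → cannot bind it.
*[Yuki₄'s colleague]₅* c-commands the anaphor within its binding domain → licit binder.

{5}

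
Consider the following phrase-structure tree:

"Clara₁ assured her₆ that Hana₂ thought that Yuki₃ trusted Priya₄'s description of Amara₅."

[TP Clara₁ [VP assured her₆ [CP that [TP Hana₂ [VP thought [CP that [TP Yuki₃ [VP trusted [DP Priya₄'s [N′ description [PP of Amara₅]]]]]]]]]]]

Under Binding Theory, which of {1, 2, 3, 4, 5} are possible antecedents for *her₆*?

none

*her* is a pronoun, so Principle B applies: it must be free in its binding domain.
Binding domain of *her₆*: the matrix TP, whose subject is Clara₁.
*Clara₁* c-commands the pronoun within its binding domain → coindexation would violate Principle B.
*Hana₂*: the pronoun c-commands this R-expression → coindexation would violate Principle C on *Hana₂*.
*Yuki₃*: the pronoun c-commands this R-expression → coindexation would violate Principle C on *Yuki₃*.
*Priya₄*: the pronoun c-commands this R-expression → coindexation would violate Principle C on *Priya₄*.
*Amara₅*: the pronoun c-commands this R-expression → coindexation would violate Principle C on *Amara₅*.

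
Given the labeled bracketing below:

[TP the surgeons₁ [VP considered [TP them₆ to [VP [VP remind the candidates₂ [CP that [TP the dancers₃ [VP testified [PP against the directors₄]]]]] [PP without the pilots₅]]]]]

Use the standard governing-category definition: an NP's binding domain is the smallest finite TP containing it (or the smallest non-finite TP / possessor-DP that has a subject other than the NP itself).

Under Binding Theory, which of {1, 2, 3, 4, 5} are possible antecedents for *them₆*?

none

*them* is a pronoun, so Principle B applies: it must be free in its binding domain.
Binding domain of *them₆*: the matrix TP, whose subject is the surgeons₁.
*the surgeons₁* c-commands the pronoun within its binding domain → coindexation would violate Principle B.
*the candidates₂*: the pronoun c-commands this R-expression → coindexation would violate Principle C on *the candidates₂*.
*the dancers₃*: the pronoun c-commands this R-expression → coindexation would violate Principle C on *the dancers₃*.
*the directors₄*: the pronoun c-commands this R-expression → coindexation would violate Principle C on *the directors₄*.
*the pilots₅*: the pronoun c-commands this R-expression → coindexation would violate Principle C on *the pilots₅*.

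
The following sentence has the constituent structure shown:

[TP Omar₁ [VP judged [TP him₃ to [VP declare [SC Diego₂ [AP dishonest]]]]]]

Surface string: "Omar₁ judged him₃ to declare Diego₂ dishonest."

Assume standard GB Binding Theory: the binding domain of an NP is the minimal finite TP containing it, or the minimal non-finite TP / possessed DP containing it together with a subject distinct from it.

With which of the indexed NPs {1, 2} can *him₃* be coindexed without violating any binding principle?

none

*him* is a pronoun, so Principle B applies: it must be free in its binding domain.
Binding domain of *him₃*: the matrix TP, whose subject is Omar₁.
*Omar₁* c-commands the pronoun within its binding domain → coindexation would violate Principle B.
*Diego₂*: the pronoun c-commands this R-expression → coindexation would violate Principle C on *Diego₂*.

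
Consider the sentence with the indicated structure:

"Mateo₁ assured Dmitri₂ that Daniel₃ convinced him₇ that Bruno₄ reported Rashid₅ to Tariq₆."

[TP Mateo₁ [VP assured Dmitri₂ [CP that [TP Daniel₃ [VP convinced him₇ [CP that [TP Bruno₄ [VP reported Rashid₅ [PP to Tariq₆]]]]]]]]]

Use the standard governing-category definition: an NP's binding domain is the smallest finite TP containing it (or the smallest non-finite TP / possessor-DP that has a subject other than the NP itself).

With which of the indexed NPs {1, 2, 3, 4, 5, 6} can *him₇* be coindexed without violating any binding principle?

{1, 2}

*him* is a pronoun, so Principle B applies: it must be free in its binding domain.
Binding domain of *him₇*: the embedded TP, whose subject is Daniel₃.
*Mateo₁* c-commands the pronoun but from outside its binding domain, and is not c-commanded by it → coindexation permitted.
*Dmitri₂* c-commands the pronoun but from outside its binding domain, and is not c-commanded by it → coindexation permitted.
*Daniel₃* c-commands the pronoun within its binding domain → coindexation would violate Principle B.
*Bruno₄*: the pronoun c-commands this R-expression → coindexation would violate Principle C on *Bruno₄*.
*Rashid₅*: the pronoun c-commands this R-expression → coindexation would violate Principle C on *Rashid₅*.
*Tariq₆*: the pronoun c-commands this R-expression → coindexation would violate Principle C on *Tariq₆*.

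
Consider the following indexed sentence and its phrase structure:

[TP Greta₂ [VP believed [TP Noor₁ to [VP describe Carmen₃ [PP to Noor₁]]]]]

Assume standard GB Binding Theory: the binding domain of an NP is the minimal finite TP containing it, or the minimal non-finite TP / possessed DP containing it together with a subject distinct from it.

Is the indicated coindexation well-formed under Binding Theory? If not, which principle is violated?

The two coindexed NPs are *Noor₁* (the higher occurrence) and *Noor₁* (the lower occurrence).
*Noor₁* (the lower occurrence) is an R-expression. Principle C requires it to be free everywhere.
*Noor₁* (the higher occurrence) c-commands it and carries the same index.
The R-expression is bound → Principle C violation.

Principle C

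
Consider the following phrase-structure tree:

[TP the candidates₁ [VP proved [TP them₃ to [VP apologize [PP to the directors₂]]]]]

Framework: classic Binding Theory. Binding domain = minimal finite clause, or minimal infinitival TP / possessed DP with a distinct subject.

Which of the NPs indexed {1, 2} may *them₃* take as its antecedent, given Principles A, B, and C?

*them* is a pronoun, so Principle B applies: it must be free in its binding domain.
Binding domain of *them₃*: the matrix TP, whose subject is the candidates₁.
*the candidates₁* c-commands the pronoun within its binding domain → coindexation would violate Principle B.
*the directors₂*: the pronoun c-commands this R-expression → coindexation would violate Principle C on *the directors₂*.

none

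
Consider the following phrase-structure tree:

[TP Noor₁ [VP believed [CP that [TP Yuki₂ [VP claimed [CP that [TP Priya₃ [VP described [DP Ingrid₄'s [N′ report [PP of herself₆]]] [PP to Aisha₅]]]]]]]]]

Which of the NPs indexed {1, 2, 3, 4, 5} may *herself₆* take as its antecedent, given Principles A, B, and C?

{4}

*herself* is an anaphor, so Principle A applies: it must be bound in its binding domain.
Binding domain of *herself₆*: the possessed DP, whose subject is Ingrid₄.
*Noor₁* c-commands the anaphor but is outside its binding domain → cannot satisfy Principle A.
*Yuki₂* c-commands the anaphor but is outside its binding domain → cannot satisfy Principle A.
*Priya₃* c-commands the anaphor but is outside its binding domain → cannot satisfy Principle A.
*Ingrid₄* c-commands the anaphor within its binding domain → licit binder.
*Aisha₅* does not c-command the anaphor → cannot bind it.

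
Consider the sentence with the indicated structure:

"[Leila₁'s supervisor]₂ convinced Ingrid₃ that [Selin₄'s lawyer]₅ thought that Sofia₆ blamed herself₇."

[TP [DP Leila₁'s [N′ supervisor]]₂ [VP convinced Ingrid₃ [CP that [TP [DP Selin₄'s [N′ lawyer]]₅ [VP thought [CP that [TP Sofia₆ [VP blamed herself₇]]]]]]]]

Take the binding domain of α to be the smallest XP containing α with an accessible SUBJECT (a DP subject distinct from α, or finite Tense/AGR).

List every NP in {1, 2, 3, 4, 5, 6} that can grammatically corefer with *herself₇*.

*herself* is an anaphor, so Principle A applies: it must be bound in its binding domain.
Binding domain of *herself₇*: the embedded TP, whose subject is Sofia₆.
*Leila₁* does not c-command the anaphor → cannot bind it.
*[Leila₁'s supervisor]₂* c-commands the anaphor but is outside its binding domain → cannot satisfy Principle A.
*Ingrid₃* c-commands the anaphor but is outside its binding domain → cannot satisfy Principle A.
*Selin₄* does not c-command the anaphor → cannot bind it.
*[Selin₄'s lawyer]₅* c-commands the anaphor but is outside its binding domain → cannot satisfy Principle A.
*Sofia₆* c-commands the anaphor within its binding domain → licit binder.

{6}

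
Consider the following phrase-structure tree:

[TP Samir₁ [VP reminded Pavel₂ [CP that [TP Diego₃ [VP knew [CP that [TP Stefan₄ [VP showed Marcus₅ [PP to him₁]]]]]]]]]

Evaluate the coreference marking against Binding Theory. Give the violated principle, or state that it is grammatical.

The two coindexed NPs are *Samir₁* and *him₁*.
*him₁* is a pronoun; its binding domain is the embedded TP, whose subject is Stefan₄. Within that domain it is c-commanded only by *Stefan₄*, *Marcus₅*, which carry a different index — the pronoun is free locally, so Principle B holds.
*Samir₁* is an R-expression; *him₁* does not c-command it, and no other NP shares its index, so Principle C is satisfied.
All principles are respected.

grammatical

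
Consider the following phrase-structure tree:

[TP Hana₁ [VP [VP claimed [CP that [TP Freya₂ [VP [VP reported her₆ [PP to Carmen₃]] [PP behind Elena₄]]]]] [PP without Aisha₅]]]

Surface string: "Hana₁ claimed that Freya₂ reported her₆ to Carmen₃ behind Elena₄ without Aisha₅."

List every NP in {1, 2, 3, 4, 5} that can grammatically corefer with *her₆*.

{1, 4, 5}

*her* is a pronoun, so Principle B applies: it must be free in its binding domain.
Binding domain of *her₆*: the embedded TP, whose subject is Freya₂.
*Hana₁* c-commands the pronoun but from outside its binding domain, and is not c-commanded by it → coindexation permitted.
*Freya₂* c-commands the pronoun within its binding domain → coindexation would violate Principle B.
*Carmen₃*: the pronoun c-commands this R-expression → coindexation would violate Principle C on *Carmen₃*.
*Elena₄* and the pronoun do not c-command one another → neither Principle B nor Principle C is at stake; coindexation permitted.
*Aisha₅* and the pronoun do not c-command one another → neither Principle B nor Principle C is at stake; coindexation permitted.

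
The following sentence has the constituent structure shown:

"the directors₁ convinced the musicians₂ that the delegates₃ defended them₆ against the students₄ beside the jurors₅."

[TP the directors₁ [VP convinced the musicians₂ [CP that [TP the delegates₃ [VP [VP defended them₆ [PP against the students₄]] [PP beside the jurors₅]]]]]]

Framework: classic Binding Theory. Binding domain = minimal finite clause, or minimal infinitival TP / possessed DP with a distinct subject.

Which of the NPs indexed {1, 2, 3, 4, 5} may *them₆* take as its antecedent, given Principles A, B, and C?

*them* is a pronoun, so Principle B applies: it must be free in its binding domain.
Binding domain of *them₆*: the embedded TP, whose subject is the delegates₃.
*the directors₁* c-commands the pronoun but from outside its binding domain, and is not c-commanded by it → coindexation permitted.
*the musicians₂* c-commands the pronoun but from outside its binding domain, and is not c-commanded by it → coindexation permitted.
*the delegates₃* c-commands the pronoun within its binding domain → coindexation would violate Principle B.
*the students₄*: the pronoun c-commands this R-expression → coindexation would violate Principle C on *the students₄*.
*the jurors₅* and the pronoun do not c-command one another → neither Principle B nor Principle C is at stake; coindexation permitted.

{1, 2, 5}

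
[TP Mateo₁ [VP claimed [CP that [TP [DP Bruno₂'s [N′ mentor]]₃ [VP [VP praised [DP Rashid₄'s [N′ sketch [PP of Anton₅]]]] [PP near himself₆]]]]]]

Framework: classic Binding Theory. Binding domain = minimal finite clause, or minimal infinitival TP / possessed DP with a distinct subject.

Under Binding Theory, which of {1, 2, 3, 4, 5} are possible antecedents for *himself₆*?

*himself* is an anaphor, so Principle A applies: it must be bound in its binding domain.
Binding domain of *himself₆*: the embedded TP, whose subject is [Bruno₂'s mentor]₃.
*Mateo₁* c-commands the anaphor but is outside its binding domain → cannot satisfy Principle A.
*Bruno₂* does not c-command the anaphor → cannot bind it.
*[Bruno₂'s mentor]₃* c-commands the anaphor within its binding domain → licit binder.
*Rashid₄* does not c-command the anaphor → cannot bind it.
*Anton₅* does not c-command the anaphor → cannot bind it.

{3}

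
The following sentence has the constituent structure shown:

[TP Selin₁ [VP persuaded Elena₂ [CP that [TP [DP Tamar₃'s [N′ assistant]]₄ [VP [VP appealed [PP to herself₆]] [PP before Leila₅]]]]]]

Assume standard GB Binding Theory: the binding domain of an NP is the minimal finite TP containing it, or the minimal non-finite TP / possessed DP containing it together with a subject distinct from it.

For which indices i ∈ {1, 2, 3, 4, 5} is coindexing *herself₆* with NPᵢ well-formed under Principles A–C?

{4}

*herself* is an anaphor, so Principle A applies: it must be bound in its binding domain.
Binding domain of *herself₆*: the embedded TP, whose subject is [Tamar₃'s assistant]₄.
*Selin₁* c-commands the anaphor but is outside its binding domain → cannot satisfy Principle A.
*Elena₂* c-commands the anaphor but is outside its binding domain → cannot satisfy Principle A.
*Tamar₃* does not c-command the anaphor → cannot bind it.
*[Tamar₃'s assistant]₄* c-commands the anaphor within its binding domain → licit binder.
*Leila₅* does not c-command the anaphor → cannot bind it.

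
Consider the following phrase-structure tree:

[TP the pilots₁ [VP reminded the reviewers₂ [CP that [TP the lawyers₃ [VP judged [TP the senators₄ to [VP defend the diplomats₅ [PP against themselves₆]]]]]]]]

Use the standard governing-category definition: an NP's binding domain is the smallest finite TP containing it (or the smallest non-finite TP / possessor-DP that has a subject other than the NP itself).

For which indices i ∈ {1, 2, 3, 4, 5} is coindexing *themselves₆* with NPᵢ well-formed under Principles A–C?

{4, 5}

*themselves* is an anaphor, so Principle A applies: it must be bound in its binding domain.
Binding domain of *themselves₆*: the embedded TP, whose subject is the senators₄.
*the pilots₁* c-commands the anaphor but is outside its binding domain → cannot satisfy Principle A.
*the reviewers₂* c-commands the anaphor but is outside its binding domain → cannot satisfy Principle A.
*the lawyers₃* c-commands the anaphor but is outside its binding domain → cannot satisfy Principle A.
*the senators₄* c-commands the anaphor within its binding domain → licit binder.
*the diplomats₅* c-commands the anaphor within its binding domain → licit binder.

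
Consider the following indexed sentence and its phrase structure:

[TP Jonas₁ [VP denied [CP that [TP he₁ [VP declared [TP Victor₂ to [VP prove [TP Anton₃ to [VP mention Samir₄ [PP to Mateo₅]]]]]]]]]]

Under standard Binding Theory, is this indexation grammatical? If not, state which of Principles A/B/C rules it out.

The two coindexed NPs are *Jonas₁* and *he₁*.
*he₁* is a pronoun; nothing c-commands it within its binding domain (the embedded TP.), so Principle B holds trivially.
*Jonas₁* is an R-expression; *he₁* does not c-command it, and no other NP shares its index, so Principle C is satisfied.
All principles are respected.

grammatical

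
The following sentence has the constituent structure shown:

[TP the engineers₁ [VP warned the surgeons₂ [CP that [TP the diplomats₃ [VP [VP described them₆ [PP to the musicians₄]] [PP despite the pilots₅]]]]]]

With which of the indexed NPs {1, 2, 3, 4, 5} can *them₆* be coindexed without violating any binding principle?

*them* is a pronoun, so Principle B applies: it must be free in its binding domain.
Binding domain of *them₆*: the embedded TP, whose subject is the diplomats₃.
*the engineers₁* c-commands the pronoun but from outside its binding domain, and is not c-commanded by it → coindexation permitted.
*the surgeons₂* c-commands the pronoun but from outside its binding domain, and is not c-commanded by it → coindexation permitted.
*the diplomats₃* c-commands the pronoun within its binding domain → coindexation would violate Principle B.
*the musicians₄*: the pronoun c-commands this R-expression → coindexation would violate Principle C on *the musicians₄*.
*the pilots₅* and the pronoun do not c-command one another → neither Principle B nor Principle C is at stake; coindexation permitted.

{1, 2, 5}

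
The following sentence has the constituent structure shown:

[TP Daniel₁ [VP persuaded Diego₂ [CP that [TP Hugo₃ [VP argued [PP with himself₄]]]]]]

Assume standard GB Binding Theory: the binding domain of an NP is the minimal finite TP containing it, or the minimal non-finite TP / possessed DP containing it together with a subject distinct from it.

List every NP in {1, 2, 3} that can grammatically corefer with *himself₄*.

*himself* is an anaphor, so Principle A applies: it must be bound in its binding domain.
Binding domain of *himself₄*: the embedded TP, whose subject is Hugo₃.
*Daniel₁* c-commands the anaphor but is outside its binding domain → cannot satisfy Principle A.
*Diego₂* c-commands the anaphor but is outside its binding domain → cannot satisfy Principle A.
*Hugo₃* c-commands the anaphor within its binding domain → licit binder.

{3}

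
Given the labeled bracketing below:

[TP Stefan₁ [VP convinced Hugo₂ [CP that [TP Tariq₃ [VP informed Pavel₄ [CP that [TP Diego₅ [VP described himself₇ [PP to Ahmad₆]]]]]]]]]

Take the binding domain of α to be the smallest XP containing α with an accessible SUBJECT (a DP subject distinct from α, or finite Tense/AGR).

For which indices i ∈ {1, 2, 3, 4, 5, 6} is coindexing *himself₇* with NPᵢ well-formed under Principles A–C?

*himself* is an anaphor, so Principle A applies: it must be bound in its binding domain.
Binding domain of *himself₇*: the embedded TP, whose subject is Diego₅.
*Stefan₁* c-commands the anaphor but is outside its binding domain → cannot satisfy Principle A.
*Hugo₂* c-commands the anaphor but is outside its binding domain → cannot satisfy Principle A.
*Tariq₃* c-commands the anaphor but is outside its binding domain → cannot satisfy Principle A.
*Pavel₄* c-commands the anaphor but is outside its binding domain → cannot satisfy Principle A.
*Diego₅* c-commands the anaphor within its binding domain → licit binder.
*Ahmad₆* does not c-command the anaphor → cannot bind it.

{5}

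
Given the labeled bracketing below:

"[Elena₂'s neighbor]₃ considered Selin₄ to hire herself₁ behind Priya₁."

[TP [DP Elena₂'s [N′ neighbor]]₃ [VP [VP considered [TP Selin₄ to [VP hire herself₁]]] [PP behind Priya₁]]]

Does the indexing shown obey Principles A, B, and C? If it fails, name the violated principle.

The two coindexed NPs are *Priya₁* and *herself₁*.
*herself₁* is an anaphor. Principle A requires it to be bound within its binding domain — the embedded TP, whose subject is Selin₄.
Within that domain it is c-commanded by *Selin₄*, which does not share its index.
*Priya₁* does not c-command the anaphor at all.
The anaphor is unbound in its domain → Principle A violation.

Principle A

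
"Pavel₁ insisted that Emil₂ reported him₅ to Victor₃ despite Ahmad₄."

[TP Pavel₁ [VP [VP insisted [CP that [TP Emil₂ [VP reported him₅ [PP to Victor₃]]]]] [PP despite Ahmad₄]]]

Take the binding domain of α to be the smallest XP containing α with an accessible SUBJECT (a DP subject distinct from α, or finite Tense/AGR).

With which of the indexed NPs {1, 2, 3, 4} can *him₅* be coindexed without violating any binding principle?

{1, 4}

*him* is a pronoun, so Principle B applies: it must be free in its binding domain.
Binding domain of *him₅*: the embedded TP, whose subject is Emil₂.
*Pavel₁* c-commands the pronoun but from outside its binding domain, and is not c-commanded by it → coindexation permitted.
*Emil₂* c-commands the pronoun within its binding domain → coindexation would violate Principle B.
*Victor₃*: the pronoun c-commands this R-expression → coindexation would violate Principle C on *Victor₃*.
*Ahmad₄* and the pronoun do not c-command one another → neither Principle B nor Principle C is at stake; coindexation permitted.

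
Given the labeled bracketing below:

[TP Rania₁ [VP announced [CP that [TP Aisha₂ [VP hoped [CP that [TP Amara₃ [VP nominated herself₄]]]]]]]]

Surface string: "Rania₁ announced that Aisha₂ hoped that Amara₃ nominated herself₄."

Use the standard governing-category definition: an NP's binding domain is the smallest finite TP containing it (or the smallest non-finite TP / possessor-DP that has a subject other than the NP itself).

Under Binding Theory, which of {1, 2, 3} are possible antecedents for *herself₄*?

*herself* is an anaphor, so Principle A applies: it must be bound in its binding domain.
Binding domain of *herself₄*: the embedded TP, whose subject is Amara₃.
*Rania₁* c-commands the anaphor but is outside its binding domain → cannot satisfy Principle A.
*Aisha₂* c-commands the anaphor but is outside its binding domain → cannot satisfy Principle A.
*Amara₃* c-commands the anaphor within its binding domain → licit binder.

{3}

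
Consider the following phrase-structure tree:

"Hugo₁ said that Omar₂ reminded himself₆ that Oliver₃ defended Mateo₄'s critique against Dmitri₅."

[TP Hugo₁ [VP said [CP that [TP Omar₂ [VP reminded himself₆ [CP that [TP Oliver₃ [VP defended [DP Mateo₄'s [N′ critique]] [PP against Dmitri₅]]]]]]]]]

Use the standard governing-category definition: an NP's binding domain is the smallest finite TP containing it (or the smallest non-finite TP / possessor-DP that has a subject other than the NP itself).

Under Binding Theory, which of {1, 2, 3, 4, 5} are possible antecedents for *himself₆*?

{2}

*himself* is an anaphor, so Principle A applies: it must be bound in its binding domain.
Binding domain of *himself₆*: the embedded TP, whose subject is Omar₂.
*Hugo₁* c-commands the anaphor but is outside its binding domain → cannot satisfy Principle A.
*Omar₂* c-commands the anaphor within its binding domain → licit binder.
*Oliver₃* does not c-command the anaphor → cannot bind it.
*Mateo₄* does not c-command the anaphor → cannot bind it.
*Dmitri₅* does not c-command the anaphor → cannot bind it.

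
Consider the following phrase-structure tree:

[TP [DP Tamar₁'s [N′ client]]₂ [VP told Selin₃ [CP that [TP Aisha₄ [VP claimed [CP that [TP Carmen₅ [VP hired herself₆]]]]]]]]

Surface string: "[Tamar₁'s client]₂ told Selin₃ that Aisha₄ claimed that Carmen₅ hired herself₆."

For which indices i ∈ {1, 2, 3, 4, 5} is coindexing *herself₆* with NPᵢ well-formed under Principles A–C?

*herself* is an anaphor, so Principle A applies: it must be bound in its binding domain.
Binding domain of *herself₆*: the embedded TP, whose subject is Carmen₅.
*Tamar₁* does not c-command the anaphor → cannot bind it.
*[Tamar₁'s client]₂* c-commands the anaphor but is outside its binding domain → cannot satisfy Principle A.
*Selin₃* c-commands the anaphor but is outside its binding domain → cannot satisfy Principle A.
*Aisha₄* c-commands the anaphor but is outside its binding domain → cannot satisfy Principle A.
*Carmen₅* c-commands the anaphor within its binding domain → licit binder.

{5}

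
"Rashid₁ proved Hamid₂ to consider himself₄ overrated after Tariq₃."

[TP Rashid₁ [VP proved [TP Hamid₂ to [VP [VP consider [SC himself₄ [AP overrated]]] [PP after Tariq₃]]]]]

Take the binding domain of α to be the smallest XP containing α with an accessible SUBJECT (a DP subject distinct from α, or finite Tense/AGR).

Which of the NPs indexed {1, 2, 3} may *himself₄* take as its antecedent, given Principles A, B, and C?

*himself* is an anaphor, so Principle A applies: it must be bound in its binding domain.
Binding domain of *himself₄*: the embedded TP, whose subject is Hamid₂.
*Rashid₁* c-commands the anaphor but is outside its binding domain → cannot satisfy Principle A.
*Hamid₂* c-commands the anaphor within its binding domain → licit binder.
*Tariq₃* does not c-command the anaphor → cannot bind it.

{2}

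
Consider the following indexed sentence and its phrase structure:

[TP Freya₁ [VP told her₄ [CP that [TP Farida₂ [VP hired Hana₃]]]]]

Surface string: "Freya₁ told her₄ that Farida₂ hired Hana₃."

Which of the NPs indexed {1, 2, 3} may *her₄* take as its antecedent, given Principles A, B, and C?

*her* is a pronoun, so Principle B applies: it must be free in its binding domain.
Binding domain of *her₄*: the matrix TP, whose subject is Freya₁.
*Freya₁* c-commands the pronoun within its binding domain → coindexation would violate Principle B.
*Farida₂*: the pronoun c-commands this R-expression → coindexation would violate Principle C on *Farida₂*.
*Hana₃*: the pronoun c-commands this R-expression → coindexation would violate Principle C on *Hana₃*.

none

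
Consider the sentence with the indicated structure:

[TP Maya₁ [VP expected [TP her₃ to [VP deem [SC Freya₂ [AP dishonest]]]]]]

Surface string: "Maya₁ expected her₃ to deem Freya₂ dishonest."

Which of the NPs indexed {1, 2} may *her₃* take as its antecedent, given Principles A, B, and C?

none

*her* is a pronoun, so Principle B applies: it must be free in its binding domain.
Binding domain of *her₃*: the matrix TP, whose subject is Maya₁.
*Maya₁* c-commands the pronoun within its binding domain → coindexation would violate Principle B.
*Freya₂*: the pronoun c-commands this R-expression → coindexation would violate Principle C on *Freya₂*.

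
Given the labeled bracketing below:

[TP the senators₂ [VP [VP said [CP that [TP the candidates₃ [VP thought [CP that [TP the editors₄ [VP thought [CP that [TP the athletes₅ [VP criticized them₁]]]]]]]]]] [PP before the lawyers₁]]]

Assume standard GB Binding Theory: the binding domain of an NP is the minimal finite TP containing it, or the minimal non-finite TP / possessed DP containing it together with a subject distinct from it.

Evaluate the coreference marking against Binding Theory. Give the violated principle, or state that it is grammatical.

grammatical

The two coindexed NPs are *the lawyers₁* and *them₁*.
*them₁* is a pronoun; its binding domain is the embedded TP, whose subject is the athletes₅. Within that domain it is c-commanded only by *the athletes₅*, which carries a different index — the pronoun is free locally, so Principle B holds.
*the lawyers₁* is an R-expression; *them₁* does not c-command it, and no other NP shares its index, so Principle C is satisfied.
All principles are respected.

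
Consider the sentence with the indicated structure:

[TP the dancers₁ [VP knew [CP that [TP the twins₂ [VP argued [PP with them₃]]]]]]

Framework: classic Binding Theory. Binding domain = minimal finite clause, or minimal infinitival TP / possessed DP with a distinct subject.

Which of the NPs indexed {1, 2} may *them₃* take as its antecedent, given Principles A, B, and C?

*them* is a pronoun, so Principle B applies: it must be free in its binding domain.
Binding domain of *them₃*: the embedded TP, whose subject is the twins₂.
*the dancers₁* c-commands the pronoun but from outside its binding domain, and is not c-commanded by it → coindexation permitted.
*the twins₂* c-commands the pronoun within its binding domain → coindexation would violate Principle B.

{1}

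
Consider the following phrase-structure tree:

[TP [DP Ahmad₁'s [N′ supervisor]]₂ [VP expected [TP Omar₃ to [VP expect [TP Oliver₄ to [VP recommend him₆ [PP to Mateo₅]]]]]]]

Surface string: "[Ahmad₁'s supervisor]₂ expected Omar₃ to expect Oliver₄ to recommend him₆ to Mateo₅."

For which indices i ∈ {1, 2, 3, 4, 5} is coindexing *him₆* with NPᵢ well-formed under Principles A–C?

*him* is a pronoun, so Principle B applies: it must be free in its binding domain.
Binding domain of *him₆*: the embedded TP, whose subject is Oliver₄.
*Ahmad₁* and the pronoun do not c-command one another → neither Principle B nor Principle C is at stake; coindexation permitted.
*[Ahmad₁'s supervisor]₂* c-commands the pronoun but from outside its binding domain, and is not c-commanded by it → coindexation permitted.
*Omar₃* c-commands the pronoun but from outside its binding domain, and is not c-commanded by it → coindexation permitted.
*Oliver₄* c-commands the pronoun within its binding domain → coindexation would violate Principle B.
*Mateo₅*: the pronoun c-commands this R-expression → coindexation would violate Principle C on *Mateo₅*.

{1, 2, 3}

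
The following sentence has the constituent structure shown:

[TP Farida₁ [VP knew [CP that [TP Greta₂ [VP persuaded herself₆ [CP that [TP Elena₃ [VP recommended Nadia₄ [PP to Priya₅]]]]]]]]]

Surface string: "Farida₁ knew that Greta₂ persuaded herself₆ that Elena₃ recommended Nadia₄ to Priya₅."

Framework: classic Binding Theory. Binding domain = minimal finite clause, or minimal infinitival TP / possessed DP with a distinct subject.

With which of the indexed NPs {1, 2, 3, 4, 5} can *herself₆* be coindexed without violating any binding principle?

*herself* is an anaphor, so Principle A applies: it must be bound in its binding domain.
Binding domain of *herself₆*: the embedded TP, whose subject is Greta₂.
*Farida₁* c-commands the anaphor but is outside its binding domain → cannot satisfy Principle A.
*Greta₂* c-commands the anaphor within its binding domain → licit binder.
*Elena₃* does not c-command the anaphor → cannot bind it.
*Nadia₄* does not c-command the anaphor → cannot bind it.
*Priya₅* does not c-command the anaphor → cannot bind it.

{2}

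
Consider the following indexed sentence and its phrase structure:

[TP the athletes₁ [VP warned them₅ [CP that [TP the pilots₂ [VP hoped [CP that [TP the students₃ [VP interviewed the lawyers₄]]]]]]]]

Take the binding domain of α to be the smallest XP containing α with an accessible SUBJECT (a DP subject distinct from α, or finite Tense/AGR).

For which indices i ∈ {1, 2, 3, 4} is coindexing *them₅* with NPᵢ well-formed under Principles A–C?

*them* is a pronoun, so Principle B applies: it must be free in its binding domain.
Binding domain of *them₅*: the matrix TP, whose subject is the athletes₁.
*the athletes₁* c-commands the pronoun within its binding domain → coindexation would violate Principle B.
*the pilots₂*: the pronoun c-commands this R-expression → coindexation would violate Principle C on *the pilots₂*.
*the students₃*: the pronoun c-commands this R-expression → coindexation would violate Principle C on *the students₃*.
*the lawyers₄*: the pronoun c-commands this R-expression → coindexation would violate Principle C on *the lawyers₄*.

none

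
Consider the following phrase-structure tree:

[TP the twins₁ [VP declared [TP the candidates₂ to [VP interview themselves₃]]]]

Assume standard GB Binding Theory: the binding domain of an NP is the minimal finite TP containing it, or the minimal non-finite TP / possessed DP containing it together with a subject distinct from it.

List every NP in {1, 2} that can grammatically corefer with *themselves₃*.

*themselves* is an anaphor, so Principle A applies: it must be bound in its binding domain.
Binding domain of *themselves₃*: the embedded TP, whose subject is the candidates₂.
*the twins₁* c-commands the anaphor but is outside its binding domain → cannot satisfy Principle A.
*the candidates₂* c-commands the anaphor within its binding domain → licit binder.

{2}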